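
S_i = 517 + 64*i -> [517, 581, 645, 709, 773]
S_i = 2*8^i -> [2, 16, 128, 1024, 8192]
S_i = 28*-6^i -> [28, -168, 1008, -6048, 36288]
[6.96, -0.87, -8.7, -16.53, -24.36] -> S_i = 6.96 + -7.83*i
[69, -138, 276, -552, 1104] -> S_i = 69*-2^i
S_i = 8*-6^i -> [8, -48, 288, -1728, 10368]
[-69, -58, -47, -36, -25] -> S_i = -69 + 11*i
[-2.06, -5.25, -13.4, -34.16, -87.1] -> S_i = -2.06*2.55^i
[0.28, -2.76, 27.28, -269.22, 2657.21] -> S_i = 0.28*(-9.87)^i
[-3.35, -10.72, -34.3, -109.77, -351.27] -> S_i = -3.35*3.20^i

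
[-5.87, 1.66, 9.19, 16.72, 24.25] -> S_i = -5.87 + 7.53*i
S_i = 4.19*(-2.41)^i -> [4.19, -10.1, 24.34, -58.65, 141.35]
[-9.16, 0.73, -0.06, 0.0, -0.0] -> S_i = -9.16*(-0.08)^i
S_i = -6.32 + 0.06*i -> [-6.32, -6.26, -6.2, -6.14, -6.08]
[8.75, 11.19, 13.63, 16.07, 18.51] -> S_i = 8.75 + 2.44*i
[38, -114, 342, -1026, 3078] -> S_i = 38*-3^i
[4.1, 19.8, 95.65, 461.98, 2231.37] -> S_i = 4.10*4.83^i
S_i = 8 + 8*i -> [8, 16, 24, 32, 40]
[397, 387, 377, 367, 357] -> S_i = 397 + -10*i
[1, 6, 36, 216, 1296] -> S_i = 1*6^i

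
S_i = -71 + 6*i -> [-71, -65, -59, -53, -47]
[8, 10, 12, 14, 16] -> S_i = 8 + 2*i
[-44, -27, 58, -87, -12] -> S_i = Random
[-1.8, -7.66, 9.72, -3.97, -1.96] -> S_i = Random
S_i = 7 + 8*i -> [7, 15, 23, 31, 39]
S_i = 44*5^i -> [44, 220, 1100, 5500, 27500]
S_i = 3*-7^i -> [3, -21, 147, -1029, 7203]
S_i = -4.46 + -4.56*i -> [-4.46, -9.02, -13.58, -18.14, -22.7]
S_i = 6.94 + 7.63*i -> [6.94, 14.57, 22.2, 29.83, 37.46]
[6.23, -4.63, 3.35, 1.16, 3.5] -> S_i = Random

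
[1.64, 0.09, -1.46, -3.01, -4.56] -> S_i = 1.64 + -1.55*i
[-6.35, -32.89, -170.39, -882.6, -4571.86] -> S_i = -6.35*5.18^i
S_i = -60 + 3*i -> [-60, -57, -54, -51, -48]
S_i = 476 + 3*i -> [476, 479, 482, 485, 488]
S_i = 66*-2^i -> [66, -132, 264, -528, 1056]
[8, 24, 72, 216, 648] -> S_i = 8*3^i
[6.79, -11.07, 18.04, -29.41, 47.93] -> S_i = 6.79*(-1.63)^i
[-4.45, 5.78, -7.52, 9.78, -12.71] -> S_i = -4.45*(-1.30)^i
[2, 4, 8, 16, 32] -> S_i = 2*2^i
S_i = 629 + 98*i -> [629, 727, 825, 923, 1021]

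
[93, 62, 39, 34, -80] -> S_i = Random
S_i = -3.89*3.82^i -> [-3.89, -14.86, -56.76, -216.84, -828.33]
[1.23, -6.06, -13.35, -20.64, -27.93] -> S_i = 1.23 + -7.29*i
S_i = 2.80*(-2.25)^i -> [2.8, -6.3, 14.18, -31.89, 71.76]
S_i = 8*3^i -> [8, 24, 72, 216, 648]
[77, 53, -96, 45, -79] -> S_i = Random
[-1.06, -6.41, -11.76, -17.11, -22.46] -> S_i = -1.06 + -5.35*i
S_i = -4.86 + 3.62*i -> [-4.86, -1.24, 2.38, 6.0, 9.62]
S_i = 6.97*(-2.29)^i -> [6.97, -15.96, 36.55, -83.7, 191.68]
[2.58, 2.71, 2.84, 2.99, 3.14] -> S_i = 2.58*1.05^i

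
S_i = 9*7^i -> [9, 63, 441, 3087, 21609]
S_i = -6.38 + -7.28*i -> [-6.38, -13.66, -20.94, -28.22, -35.5]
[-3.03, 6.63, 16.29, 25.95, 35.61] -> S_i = -3.03 + 9.66*i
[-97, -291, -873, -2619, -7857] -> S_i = -97*3^i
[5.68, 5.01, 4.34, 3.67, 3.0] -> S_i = 5.68 + -0.67*i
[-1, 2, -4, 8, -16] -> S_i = -1*-2^i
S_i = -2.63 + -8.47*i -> [-2.63, -11.1, -19.57, -28.04, -36.51]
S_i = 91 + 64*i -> [91, 155, 219, 283, 347]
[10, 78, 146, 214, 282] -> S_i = 10 + 68*i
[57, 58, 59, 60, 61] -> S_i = 57 + 1*i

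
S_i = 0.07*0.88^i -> [0.07, 0.06, 0.05, 0.05, 0.04]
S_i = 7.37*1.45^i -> [7.37, 10.69, 15.5, 22.47, 32.58]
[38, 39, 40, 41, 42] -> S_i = 38 + 1*i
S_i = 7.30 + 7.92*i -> [7.3, 15.22, 23.14, 31.06, 38.98]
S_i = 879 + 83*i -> [879, 962, 1045, 1128, 1211]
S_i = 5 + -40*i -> [5, -35, -75, -115, -155]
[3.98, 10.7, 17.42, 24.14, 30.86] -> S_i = 3.98 + 6.72*i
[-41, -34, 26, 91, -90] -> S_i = Random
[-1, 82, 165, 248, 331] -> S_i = -1 + 83*i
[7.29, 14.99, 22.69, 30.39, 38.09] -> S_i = 7.29 + 7.70*i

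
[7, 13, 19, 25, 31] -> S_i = 7 + 6*i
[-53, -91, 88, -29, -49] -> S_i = Random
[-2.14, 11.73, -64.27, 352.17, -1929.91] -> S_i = -2.14*(-5.48)^i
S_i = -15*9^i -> [-15, -135, -1215, -10935, -98415]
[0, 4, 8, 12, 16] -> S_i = 0 + 4*i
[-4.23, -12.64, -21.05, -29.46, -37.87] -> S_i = -4.23 + -8.41*i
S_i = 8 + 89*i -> [8, 97, 186, 275, 364]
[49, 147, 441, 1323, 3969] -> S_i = 49*3^i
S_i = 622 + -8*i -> [622, 614, 606, 598, 590]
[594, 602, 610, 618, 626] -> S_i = 594 + 8*i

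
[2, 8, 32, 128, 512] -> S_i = 2*4^i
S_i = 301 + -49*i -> [301, 252, 203, 154, 105]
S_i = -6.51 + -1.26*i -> [-6.51, -7.77, -9.03, -10.29, -11.55]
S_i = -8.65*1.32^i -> [-8.65, -11.42, -15.07, -19.89, -26.26]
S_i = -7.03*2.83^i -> [-7.03, -19.89, -56.3, -159.34, -450.92]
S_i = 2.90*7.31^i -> [2.9, 21.2, 154.96, 1132.79, 8280.71]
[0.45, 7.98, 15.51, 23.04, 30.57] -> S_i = 0.45 + 7.53*i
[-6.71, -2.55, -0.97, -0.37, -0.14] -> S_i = -6.71*0.38^i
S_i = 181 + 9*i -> [181, 190, 199, 208, 217]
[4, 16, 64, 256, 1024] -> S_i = 4*4^i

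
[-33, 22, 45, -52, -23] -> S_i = Random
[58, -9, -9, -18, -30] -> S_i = Random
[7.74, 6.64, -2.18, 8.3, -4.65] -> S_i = Random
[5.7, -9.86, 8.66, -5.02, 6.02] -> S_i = Random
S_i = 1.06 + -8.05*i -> [1.06, -6.99, -15.04, -23.09, -31.14]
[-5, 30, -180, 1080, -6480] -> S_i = -5*-6^i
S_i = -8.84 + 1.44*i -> [-8.84, -7.4, -5.96, -4.52, -3.08]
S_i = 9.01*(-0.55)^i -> [9.01, -4.96, 2.73, -1.5, 0.82]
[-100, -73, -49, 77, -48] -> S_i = Random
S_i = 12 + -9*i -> [12, 3, -6, -15, -24]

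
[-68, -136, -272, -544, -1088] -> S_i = -68*2^i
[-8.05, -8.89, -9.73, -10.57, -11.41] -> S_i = -8.05 + -0.84*i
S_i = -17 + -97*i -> [-17, -114, -211, -308, -405]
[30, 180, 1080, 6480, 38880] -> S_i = 30*6^i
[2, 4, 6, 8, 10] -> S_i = 2 + 2*i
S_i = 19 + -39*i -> [19, -20, -59, -98, -137]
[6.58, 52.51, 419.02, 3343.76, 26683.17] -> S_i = 6.58*7.98^i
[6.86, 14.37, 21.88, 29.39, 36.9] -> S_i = 6.86 + 7.51*i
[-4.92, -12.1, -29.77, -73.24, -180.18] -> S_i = -4.92*2.46^i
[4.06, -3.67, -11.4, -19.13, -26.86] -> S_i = 4.06 + -7.73*i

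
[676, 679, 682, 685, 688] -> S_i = 676 + 3*i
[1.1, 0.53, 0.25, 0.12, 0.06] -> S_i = 1.10*0.48^i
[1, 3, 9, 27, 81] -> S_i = 1*3^i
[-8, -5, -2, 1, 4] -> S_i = -8 + 3*i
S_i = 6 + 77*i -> [6, 83, 160, 237, 314]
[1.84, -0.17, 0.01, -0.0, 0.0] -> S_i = 1.84*(-0.09)^i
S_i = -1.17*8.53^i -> [-1.17, -9.98, -85.13, -726.16, -6194.15]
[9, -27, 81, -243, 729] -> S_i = 9*-3^i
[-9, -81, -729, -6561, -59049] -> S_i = -9*9^i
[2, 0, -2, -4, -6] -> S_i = 2 + -2*i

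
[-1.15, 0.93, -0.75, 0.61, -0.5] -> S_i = -1.15*(-0.81)^i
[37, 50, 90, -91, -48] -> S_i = Random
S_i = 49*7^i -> [49, 343, 2401, 16807, 117649]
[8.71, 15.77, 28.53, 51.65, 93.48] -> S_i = 8.71*1.81^i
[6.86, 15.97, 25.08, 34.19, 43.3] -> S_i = 6.86 + 9.11*i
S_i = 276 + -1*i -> [276, 275, 274, 273, 272]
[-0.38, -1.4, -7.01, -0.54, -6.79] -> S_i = Random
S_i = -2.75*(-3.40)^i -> [-2.75, 9.35, -31.79, 108.09, -367.49]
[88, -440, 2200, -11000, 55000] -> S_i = 88*-5^i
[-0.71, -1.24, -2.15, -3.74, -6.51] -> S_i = -0.71*1.74^i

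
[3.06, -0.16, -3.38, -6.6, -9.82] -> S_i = 3.06 + -3.22*i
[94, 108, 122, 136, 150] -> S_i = 94 + 14*i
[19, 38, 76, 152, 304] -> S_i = 19*2^i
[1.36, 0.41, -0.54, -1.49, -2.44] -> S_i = 1.36 + -0.95*i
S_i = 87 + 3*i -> [87, 90, 93, 96, 99]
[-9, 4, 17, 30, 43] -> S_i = -9 + 13*i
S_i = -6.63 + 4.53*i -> [-6.63, -2.1, 2.43, 6.96, 11.49]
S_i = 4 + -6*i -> [4, -2, -8, -14, -20]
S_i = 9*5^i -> [9, 45, 225, 1125, 5625]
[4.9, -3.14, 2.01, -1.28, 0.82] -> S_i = 4.90*(-0.64)^i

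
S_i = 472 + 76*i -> [472, 548, 624, 700, 776]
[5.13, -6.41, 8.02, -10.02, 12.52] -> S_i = 5.13*(-1.25)^i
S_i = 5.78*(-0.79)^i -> [5.78, -4.57, 3.61, -2.85, 2.25]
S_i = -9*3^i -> [-9, -27, -81, -243, -729]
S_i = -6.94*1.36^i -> [-6.94, -9.44, -12.84, -17.46, -23.74]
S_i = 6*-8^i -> [6, -48, 384, -3072, 24576]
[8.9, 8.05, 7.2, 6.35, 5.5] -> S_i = 8.90 + -0.85*i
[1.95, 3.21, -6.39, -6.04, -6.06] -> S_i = Random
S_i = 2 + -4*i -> [2, -2, -6, -10, -14]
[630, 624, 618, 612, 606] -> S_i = 630 + -6*i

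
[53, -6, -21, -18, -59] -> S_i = Random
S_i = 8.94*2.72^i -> [8.94, 24.32, 66.14, 179.91, 489.34]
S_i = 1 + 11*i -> [1, 12, 23, 34, 45]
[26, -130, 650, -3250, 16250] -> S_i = 26*-5^i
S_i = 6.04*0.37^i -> [6.04, 2.23, 0.83, 0.31, 0.11]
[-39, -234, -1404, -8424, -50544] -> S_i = -39*6^i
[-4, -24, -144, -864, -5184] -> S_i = -4*6^i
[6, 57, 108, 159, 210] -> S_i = 6 + 51*i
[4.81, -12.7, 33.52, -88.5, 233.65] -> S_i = 4.81*(-2.64)^i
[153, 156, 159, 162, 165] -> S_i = 153 + 3*i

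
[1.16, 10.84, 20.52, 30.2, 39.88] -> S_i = 1.16 + 9.68*i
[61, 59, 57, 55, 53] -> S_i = 61 + -2*i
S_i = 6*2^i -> [6, 12, 24, 48, 96]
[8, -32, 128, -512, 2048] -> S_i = 8*-4^i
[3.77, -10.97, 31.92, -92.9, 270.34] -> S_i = 3.77*(-2.91)^i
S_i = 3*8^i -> [3, 24, 192, 1536, 12288]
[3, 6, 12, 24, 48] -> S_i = 3*2^i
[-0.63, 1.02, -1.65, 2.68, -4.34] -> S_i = -0.63*(-1.62)^i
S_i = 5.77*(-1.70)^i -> [5.77, -9.81, 16.68, -28.35, 48.19]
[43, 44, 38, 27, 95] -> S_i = Random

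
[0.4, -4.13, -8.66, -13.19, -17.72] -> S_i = 0.40 + -4.53*i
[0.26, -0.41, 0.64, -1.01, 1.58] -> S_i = 0.26*(-1.57)^i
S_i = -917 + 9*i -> [-917, -908, -899, -890, -881]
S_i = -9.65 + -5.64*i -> [-9.65, -15.29, -20.93, -26.57, -32.21]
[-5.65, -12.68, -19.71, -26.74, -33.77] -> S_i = -5.65 + -7.03*i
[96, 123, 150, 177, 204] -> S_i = 96 + 27*i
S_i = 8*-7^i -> [8, -56, 392, -2744, 19208]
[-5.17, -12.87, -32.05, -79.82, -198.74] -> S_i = -5.17*2.49^i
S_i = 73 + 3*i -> [73, 76, 79, 82, 85]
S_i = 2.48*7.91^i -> [2.48, 19.62, 155.17, 1227.39, 9708.62]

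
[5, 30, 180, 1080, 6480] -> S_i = 5*6^i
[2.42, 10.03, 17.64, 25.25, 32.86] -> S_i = 2.42 + 7.61*i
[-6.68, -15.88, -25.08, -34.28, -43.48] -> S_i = -6.68 + -9.20*i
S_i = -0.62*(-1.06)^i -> [-0.62, 0.66, -0.7, 0.74, -0.78]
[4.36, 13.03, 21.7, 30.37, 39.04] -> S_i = 4.36 + 8.67*i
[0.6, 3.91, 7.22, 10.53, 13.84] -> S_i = 0.60 + 3.31*i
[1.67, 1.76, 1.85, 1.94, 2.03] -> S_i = 1.67 + 0.09*i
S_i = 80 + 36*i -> [80, 116, 152, 188, 224]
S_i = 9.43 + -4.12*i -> [9.43, 5.31, 1.19, -2.93, -7.05]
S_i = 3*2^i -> [3, 6, 12, 24, 48]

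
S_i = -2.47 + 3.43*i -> [-2.47, 0.96, 4.39, 7.82, 11.25]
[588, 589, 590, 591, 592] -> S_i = 588 + 1*i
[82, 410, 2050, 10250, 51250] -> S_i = 82*5^i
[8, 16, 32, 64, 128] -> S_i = 8*2^i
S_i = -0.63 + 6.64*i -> [-0.63, 6.01, 12.65, 19.29, 25.93]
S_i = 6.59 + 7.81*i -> [6.59, 14.4, 22.21, 30.02, 37.83]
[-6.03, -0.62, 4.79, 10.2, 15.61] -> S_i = -6.03 + 5.41*i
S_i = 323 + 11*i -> [323, 334, 345, 356, 367]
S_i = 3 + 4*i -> [3, 7, 11, 15, 19]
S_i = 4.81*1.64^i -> [4.81, 7.89, 12.94, 21.22, 34.8]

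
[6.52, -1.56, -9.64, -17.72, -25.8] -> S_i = 6.52 + -8.08*i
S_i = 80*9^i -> [80, 720, 6480, 58320, 524880]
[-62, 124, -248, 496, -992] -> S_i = -62*-2^i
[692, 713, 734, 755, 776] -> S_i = 692 + 21*i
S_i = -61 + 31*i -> [-61, -30, 1, 32, 63]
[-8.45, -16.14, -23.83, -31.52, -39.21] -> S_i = -8.45 + -7.69*i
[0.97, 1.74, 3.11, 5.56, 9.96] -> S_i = 0.97*1.79^i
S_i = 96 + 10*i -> [96, 106, 116, 126, 136]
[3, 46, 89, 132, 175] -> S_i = 3 + 43*i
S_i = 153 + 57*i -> [153, 210, 267, 324, 381]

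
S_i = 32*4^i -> [32, 128, 512, 2048, 8192]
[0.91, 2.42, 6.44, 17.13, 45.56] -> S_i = 0.91*2.66^i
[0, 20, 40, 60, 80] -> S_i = 0 + 20*i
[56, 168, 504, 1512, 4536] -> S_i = 56*3^i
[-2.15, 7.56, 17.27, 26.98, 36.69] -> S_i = -2.15 + 9.71*i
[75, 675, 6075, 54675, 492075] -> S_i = 75*9^i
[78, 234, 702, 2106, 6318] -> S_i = 78*3^i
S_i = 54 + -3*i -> [54, 51, 48, 45, 42]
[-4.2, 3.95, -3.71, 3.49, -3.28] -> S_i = -4.20*(-0.94)^i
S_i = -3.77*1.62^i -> [-3.77, -6.11, -9.89, -16.03, -25.97]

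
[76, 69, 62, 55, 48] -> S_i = 76 + -7*i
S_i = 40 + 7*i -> [40, 47, 54, 61, 68]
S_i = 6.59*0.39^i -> [6.59, 2.57, 1.0, 0.39, 0.15]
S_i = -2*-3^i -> [-2, 6, -18, 54, -162]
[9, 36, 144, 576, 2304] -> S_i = 9*4^i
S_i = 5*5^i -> [5, 25, 125, 625, 3125]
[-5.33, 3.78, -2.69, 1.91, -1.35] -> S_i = -5.33*(-0.71)^i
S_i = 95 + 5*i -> [95, 100, 105, 110, 115]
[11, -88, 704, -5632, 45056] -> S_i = 11*-8^i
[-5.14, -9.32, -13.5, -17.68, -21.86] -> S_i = -5.14 + -4.18*i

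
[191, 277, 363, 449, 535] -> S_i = 191 + 86*i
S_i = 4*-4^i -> [4, -16, 64, -256, 1024]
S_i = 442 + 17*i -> [442, 459, 476, 493, 510]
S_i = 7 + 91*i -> [7, 98, 189, 280, 371]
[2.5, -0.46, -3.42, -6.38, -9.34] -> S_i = 2.50 + -2.96*i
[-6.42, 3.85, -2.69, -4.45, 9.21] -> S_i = Random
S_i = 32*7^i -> [32, 224, 1568, 10976, 76832]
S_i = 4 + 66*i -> [4, 70, 136, 202, 268]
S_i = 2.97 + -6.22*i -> [2.97, -3.25, -9.47, -15.69, -21.91]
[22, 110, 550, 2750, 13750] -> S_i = 22*5^i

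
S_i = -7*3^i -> [-7, -21, -63, -189, -567]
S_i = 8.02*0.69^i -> [8.02, 5.53, 3.82, 2.63, 1.82]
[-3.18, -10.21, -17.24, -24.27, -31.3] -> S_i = -3.18 + -7.03*i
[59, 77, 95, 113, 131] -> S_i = 59 + 18*i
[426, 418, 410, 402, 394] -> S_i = 426 + -8*i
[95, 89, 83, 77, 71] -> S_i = 95 + -6*i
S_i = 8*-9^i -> [8, -72, 648, -5832, 52488]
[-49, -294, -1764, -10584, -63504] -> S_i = -49*6^i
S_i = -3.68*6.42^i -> [-3.68, -23.63, -151.68, -973.76, -6251.55]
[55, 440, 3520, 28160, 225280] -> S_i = 55*8^i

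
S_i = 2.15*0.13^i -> [2.15, 0.28, 0.04, 0.0, 0.0]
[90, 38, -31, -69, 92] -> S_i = Random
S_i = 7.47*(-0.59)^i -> [7.47, -4.41, 2.6, -1.53, 0.91]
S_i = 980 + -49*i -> [980, 931, 882, 833, 784]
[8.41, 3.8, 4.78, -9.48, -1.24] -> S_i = Random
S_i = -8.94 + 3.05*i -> [-8.94, -5.89, -2.84, 0.21, 3.26]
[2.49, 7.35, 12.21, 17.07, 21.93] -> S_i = 2.49 + 4.86*i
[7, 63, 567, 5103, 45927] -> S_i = 7*9^i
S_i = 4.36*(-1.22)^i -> [4.36, -5.32, 6.49, -7.92, 9.66]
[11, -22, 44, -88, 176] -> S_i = 11*-2^i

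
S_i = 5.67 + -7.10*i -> [5.67, -1.43, -8.53, -15.63, -22.73]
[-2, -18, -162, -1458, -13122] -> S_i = -2*9^i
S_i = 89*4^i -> [89, 356, 1424, 5696, 22784]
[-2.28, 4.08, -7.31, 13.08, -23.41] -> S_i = -2.28*(-1.79)^i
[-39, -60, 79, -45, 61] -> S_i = Random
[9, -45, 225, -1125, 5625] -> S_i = 9*-5^i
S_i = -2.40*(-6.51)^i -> [-2.4, 15.62, -101.71, 662.15, -4310.57]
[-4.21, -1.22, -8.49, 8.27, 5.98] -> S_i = Random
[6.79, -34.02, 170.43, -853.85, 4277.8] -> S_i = 6.79*(-5.01)^i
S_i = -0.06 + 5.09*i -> [-0.06, 5.03, 10.12, 15.21, 20.3]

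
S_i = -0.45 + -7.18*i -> [-0.45, -7.63, -14.81, -21.99, -29.17]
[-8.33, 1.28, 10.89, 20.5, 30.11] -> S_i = -8.33 + 9.61*i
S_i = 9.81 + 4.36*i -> [9.81, 14.17, 18.53, 22.89, 27.25]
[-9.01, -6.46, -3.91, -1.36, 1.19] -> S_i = -9.01 + 2.55*i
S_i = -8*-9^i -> [-8, 72, -648, 5832, -52488]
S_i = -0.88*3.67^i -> [-0.88, -3.23, -11.85, -43.5, -159.64]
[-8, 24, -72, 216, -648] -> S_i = -8*-3^i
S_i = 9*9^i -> [9, 81, 729, 6561, 59049]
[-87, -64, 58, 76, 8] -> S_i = Random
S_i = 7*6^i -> [7, 42, 252, 1512, 9072]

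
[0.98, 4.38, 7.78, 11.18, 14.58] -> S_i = 0.98 + 3.40*i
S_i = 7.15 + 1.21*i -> [7.15, 8.36, 9.57, 10.78, 11.99]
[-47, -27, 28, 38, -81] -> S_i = Random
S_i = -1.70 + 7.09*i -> [-1.7, 5.39, 12.48, 19.57, 26.66]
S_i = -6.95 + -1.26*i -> [-6.95, -8.21, -9.47, -10.73, -11.99]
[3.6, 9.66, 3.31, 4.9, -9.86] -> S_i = Random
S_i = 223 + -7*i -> [223, 216, 209, 202, 195]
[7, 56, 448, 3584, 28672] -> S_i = 7*8^i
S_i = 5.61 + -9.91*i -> [5.61, -4.3, -14.21, -24.12, -34.03]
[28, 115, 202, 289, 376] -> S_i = 28 + 87*i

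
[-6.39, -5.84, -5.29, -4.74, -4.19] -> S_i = -6.39 + 0.55*i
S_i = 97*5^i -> [97, 485, 2425, 12125, 60625]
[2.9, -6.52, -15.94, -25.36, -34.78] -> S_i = 2.90 + -9.42*i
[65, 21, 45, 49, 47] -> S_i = Random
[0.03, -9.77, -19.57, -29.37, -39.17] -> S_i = 0.03 + -9.80*i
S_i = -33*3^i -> [-33, -99, -297, -891, -2673]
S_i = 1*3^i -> [1, 3, 9, 27, 81]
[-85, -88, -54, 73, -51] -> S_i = Random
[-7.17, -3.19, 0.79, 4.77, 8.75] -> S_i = -7.17 + 3.98*i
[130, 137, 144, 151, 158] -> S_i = 130 + 7*i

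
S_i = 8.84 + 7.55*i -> [8.84, 16.39, 23.94, 31.49, 39.04]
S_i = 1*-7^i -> [1, -7, 49, -343, 2401]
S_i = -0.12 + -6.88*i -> [-0.12, -7.0, -13.88, -20.76, -27.64]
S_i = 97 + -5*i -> [97, 92, 87, 82, 77]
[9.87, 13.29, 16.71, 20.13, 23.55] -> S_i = 9.87 + 3.42*i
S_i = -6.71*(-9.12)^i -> [-6.71, 61.2, -558.1, 5089.87, -46419.65]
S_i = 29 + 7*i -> [29, 36, 43, 50, 57]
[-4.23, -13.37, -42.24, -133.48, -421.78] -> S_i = -4.23*3.16^i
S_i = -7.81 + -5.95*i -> [-7.81, -13.76, -19.71, -25.66, -31.61]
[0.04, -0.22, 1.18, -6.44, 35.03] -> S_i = 0.04*(-5.44)^i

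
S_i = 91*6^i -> [91, 546, 3276, 19656, 117936]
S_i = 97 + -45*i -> [97, 52, 7, -38, -83]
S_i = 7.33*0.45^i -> [7.33, 3.3, 1.48, 0.67, 0.3]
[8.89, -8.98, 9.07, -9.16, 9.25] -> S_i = 8.89*(-1.01)^i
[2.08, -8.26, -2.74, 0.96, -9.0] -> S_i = Random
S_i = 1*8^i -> [1, 8, 64, 512, 4096]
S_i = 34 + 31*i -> [34, 65, 96, 127, 158]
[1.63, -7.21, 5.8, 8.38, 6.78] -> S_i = Random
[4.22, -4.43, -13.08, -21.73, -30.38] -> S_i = 4.22 + -8.65*i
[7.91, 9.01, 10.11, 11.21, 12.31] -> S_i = 7.91 + 1.10*i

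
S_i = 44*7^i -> [44, 308, 2156, 15092, 105644]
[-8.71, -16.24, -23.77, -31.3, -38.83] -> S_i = -8.71 + -7.53*i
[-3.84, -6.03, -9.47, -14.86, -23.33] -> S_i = -3.84*1.57^i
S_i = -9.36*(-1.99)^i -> [-9.36, 18.63, -37.07, 73.76, -146.79]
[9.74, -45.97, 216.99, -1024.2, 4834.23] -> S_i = 9.74*(-4.72)^i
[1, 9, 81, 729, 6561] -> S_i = 1*9^i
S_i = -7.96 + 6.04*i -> [-7.96, -1.92, 4.12, 10.16, 16.2]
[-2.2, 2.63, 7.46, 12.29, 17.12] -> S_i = -2.20 + 4.83*i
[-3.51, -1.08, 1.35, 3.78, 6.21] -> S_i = -3.51 + 2.43*i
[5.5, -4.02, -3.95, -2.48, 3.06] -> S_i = Random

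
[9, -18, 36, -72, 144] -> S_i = 9*-2^i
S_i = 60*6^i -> [60, 360, 2160, 12960, 77760]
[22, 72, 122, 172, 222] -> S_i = 22 + 50*i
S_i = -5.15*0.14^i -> [-5.15, -0.72, -0.1, -0.01, -0.0]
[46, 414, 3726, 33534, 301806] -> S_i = 46*9^i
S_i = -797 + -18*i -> [-797, -815, -833, -851, -869]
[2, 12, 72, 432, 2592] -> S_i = 2*6^i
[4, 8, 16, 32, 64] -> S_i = 4*2^i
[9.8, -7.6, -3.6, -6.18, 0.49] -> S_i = Random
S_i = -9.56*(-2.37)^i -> [-9.56, 22.66, -53.7, 127.26, -301.61]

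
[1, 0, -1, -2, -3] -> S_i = 1 + -1*i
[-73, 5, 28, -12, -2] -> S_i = Random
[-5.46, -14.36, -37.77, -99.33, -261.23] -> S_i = -5.46*2.63^i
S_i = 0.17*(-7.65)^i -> [0.17, -1.3, 9.95, -76.11, 582.23]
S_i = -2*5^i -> [-2, -10, -50, -250, -1250]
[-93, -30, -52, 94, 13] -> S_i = Random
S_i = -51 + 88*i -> [-51, 37, 125, 213, 301]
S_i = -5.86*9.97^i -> [-5.86, -58.42, -582.49, -5807.42, -57899.96]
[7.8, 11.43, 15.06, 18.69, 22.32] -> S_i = 7.80 + 3.63*i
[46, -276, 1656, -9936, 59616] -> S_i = 46*-6^i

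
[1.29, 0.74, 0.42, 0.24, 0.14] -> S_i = 1.29*0.57^i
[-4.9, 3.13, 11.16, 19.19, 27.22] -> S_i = -4.90 + 8.03*i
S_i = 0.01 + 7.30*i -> [0.01, 7.31, 14.61, 21.91, 29.21]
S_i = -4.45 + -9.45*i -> [-4.45, -13.9, -23.35, -32.8, -42.25]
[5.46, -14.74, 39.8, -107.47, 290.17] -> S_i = 5.46*(-2.70)^i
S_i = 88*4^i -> [88, 352, 1408, 5632, 22528]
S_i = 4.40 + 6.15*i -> [4.4, 10.55, 16.7, 22.85, 29.0]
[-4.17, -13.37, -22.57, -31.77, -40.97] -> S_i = -4.17 + -9.20*i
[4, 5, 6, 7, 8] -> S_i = 4 + 1*i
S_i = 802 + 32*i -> [802, 834, 866, 898, 930]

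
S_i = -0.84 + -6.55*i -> [-0.84, -7.39, -13.94, -20.49, -27.04]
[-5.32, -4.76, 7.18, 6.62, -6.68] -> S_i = Random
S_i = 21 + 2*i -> [21, 23, 25, 27, 29]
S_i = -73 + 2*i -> [-73, -71, -69, -67, -65]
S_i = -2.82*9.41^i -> [-2.82, -26.54, -249.71, -2349.73, -22110.96]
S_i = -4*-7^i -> [-4, 28, -196, 1372, -9604]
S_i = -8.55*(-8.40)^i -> [-8.55, 71.82, -603.29, 5067.62, -42568.0]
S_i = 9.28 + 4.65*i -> [9.28, 13.93, 18.58, 23.23, 27.88]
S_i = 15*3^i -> [15, 45, 135, 405, 1215]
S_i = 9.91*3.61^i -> [9.91, 35.78, 129.15, 466.22, 1683.07]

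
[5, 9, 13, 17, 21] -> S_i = 5 + 4*i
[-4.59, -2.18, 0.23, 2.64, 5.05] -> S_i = -4.59 + 2.41*i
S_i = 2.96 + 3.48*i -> [2.96, 6.44, 9.92, 13.4, 16.88]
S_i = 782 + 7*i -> [782, 789, 796, 803, 810]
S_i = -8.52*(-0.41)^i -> [-8.52, 3.49, -1.43, 0.59, -0.24]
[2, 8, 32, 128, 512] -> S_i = 2*4^i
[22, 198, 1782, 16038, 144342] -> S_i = 22*9^i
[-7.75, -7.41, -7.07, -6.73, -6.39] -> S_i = -7.75 + 0.34*i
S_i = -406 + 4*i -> [-406, -402, -398, -394, -390]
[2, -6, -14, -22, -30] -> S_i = 2 + -8*i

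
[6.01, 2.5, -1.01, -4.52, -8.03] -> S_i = 6.01 + -3.51*i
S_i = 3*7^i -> [3, 21, 147, 1029, 7203]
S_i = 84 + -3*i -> [84, 81, 78, 75, 72]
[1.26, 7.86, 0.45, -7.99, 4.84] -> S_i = Random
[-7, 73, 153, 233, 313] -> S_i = -7 + 80*i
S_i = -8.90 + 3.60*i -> [-8.9, -5.3, -1.7, 1.9, 5.5]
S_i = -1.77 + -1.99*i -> [-1.77, -3.76, -5.75, -7.74, -9.73]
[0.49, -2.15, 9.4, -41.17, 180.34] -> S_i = 0.49*(-4.38)^i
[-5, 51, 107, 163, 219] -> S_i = -5 + 56*i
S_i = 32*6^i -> [32, 192, 1152, 6912, 41472]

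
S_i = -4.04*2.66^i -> [-4.04, -10.75, -28.59, -76.04, -202.26]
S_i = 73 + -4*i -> [73, 69, 65, 61, 57]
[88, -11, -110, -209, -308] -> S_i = 88 + -99*i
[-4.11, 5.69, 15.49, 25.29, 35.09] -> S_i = -4.11 + 9.80*i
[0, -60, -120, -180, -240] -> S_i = 0 + -60*i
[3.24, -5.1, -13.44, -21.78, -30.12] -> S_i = 3.24 + -8.34*i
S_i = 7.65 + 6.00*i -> [7.65, 13.65, 19.65, 25.65, 31.65]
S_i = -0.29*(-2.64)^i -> [-0.29, 0.77, -2.02, 5.34, -14.09]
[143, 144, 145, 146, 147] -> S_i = 143 + 1*i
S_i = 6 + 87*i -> [6, 93, 180, 267, 354]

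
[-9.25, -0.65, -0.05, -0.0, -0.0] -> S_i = -9.25*0.07^i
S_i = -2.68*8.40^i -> [-2.68, -22.51, -189.1, -1588.45, -13342.95]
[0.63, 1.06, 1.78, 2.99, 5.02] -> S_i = 0.63*1.68^i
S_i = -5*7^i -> [-5, -35, -245, -1715, -12005]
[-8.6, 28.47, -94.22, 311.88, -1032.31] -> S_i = -8.60*(-3.31)^i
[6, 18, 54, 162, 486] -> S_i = 6*3^i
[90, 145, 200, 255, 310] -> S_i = 90 + 55*i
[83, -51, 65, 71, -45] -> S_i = Random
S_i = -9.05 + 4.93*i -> [-9.05, -4.12, 0.81, 5.74, 10.67]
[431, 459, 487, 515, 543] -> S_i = 431 + 28*i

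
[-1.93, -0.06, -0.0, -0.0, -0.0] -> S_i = -1.93*0.03^i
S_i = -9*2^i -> [-9, -18, -36, -72, -144]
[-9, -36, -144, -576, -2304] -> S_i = -9*4^i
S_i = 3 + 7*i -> [3, 10, 17, 24, 31]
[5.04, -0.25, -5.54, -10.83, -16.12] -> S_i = 5.04 + -5.29*i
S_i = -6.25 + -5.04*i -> [-6.25, -11.29, -16.33, -21.37, -26.41]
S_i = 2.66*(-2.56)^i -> [2.66, -6.81, 17.43, -44.63, 114.25]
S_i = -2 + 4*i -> [-2, 2, 6, 10, 14]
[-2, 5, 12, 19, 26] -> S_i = -2 + 7*i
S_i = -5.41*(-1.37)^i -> [-5.41, 7.41, -10.15, 13.91, -19.06]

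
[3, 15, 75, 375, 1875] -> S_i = 3*5^i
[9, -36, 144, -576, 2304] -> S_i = 9*-4^i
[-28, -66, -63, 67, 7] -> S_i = Random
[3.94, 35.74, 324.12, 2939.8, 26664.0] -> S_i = 3.94*9.07^i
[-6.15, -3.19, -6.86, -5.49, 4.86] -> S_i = Random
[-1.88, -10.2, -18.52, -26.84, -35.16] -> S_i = -1.88 + -8.32*i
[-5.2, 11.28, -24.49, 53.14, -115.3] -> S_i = -5.20*(-2.17)^i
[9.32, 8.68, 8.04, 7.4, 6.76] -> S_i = 9.32 + -0.64*i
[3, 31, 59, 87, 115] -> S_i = 3 + 28*i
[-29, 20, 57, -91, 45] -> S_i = Random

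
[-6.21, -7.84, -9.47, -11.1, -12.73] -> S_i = -6.21 + -1.63*i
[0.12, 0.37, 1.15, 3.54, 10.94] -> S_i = 0.12*3.09^i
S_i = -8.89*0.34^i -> [-8.89, -3.02, -1.03, -0.35, -0.12]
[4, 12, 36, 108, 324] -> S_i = 4*3^i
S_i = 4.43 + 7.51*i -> [4.43, 11.94, 19.45, 26.96, 34.47]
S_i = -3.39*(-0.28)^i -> [-3.39, 0.95, -0.27, 0.07, -0.02]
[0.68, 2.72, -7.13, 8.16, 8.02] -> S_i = Random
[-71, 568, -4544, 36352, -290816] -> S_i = -71*-8^i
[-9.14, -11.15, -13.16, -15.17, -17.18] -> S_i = -9.14 + -2.01*i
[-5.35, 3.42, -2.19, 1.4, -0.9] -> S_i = -5.35*(-0.64)^i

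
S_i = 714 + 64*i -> [714, 778, 842, 906, 970]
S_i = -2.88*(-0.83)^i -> [-2.88, 2.39, -1.98, 1.65, -1.37]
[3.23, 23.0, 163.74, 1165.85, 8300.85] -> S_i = 3.23*7.12^i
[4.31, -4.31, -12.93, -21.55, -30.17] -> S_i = 4.31 + -8.62*i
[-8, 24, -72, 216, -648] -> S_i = -8*-3^i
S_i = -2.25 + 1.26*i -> [-2.25, -0.99, 0.27, 1.53, 2.79]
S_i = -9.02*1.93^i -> [-9.02, -17.41, -33.6, -64.85, -125.15]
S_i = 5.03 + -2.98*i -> [5.03, 2.05, -0.93, -3.91, -6.89]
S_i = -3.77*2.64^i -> [-3.77, -9.95, -26.28, -69.37, -183.13]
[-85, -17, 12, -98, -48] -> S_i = Random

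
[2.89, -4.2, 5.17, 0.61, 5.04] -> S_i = Random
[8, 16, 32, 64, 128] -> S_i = 8*2^i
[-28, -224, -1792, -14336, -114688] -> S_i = -28*8^i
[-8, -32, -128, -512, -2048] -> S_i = -8*4^i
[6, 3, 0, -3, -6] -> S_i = 6 + -3*i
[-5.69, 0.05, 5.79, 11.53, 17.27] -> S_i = -5.69 + 5.74*i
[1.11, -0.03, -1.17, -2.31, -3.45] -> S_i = 1.11 + -1.14*i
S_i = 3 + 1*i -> [3, 4, 5, 6, 7]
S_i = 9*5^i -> [9, 45, 225, 1125, 5625]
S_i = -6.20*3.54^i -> [-6.2, -21.95, -77.7, -275.04, -973.65]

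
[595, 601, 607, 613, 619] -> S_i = 595 + 6*i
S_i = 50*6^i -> [50, 300, 1800, 10800, 64800]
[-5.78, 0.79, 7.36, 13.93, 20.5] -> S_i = -5.78 + 6.57*i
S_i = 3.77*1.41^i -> [3.77, 5.32, 7.5, 10.57, 14.9]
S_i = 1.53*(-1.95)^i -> [1.53, -2.98, 5.82, -11.34, 22.12]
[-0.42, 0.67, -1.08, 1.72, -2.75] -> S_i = -0.42*(-1.60)^i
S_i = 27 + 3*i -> [27, 30, 33, 36, 39]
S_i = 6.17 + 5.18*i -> [6.17, 11.35, 16.53, 21.71, 26.89]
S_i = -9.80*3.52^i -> [-9.8, -34.5, -121.43, -427.42, -1504.52]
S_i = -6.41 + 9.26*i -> [-6.41, 2.85, 12.11, 21.37, 30.63]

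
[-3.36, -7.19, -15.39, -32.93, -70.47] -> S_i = -3.36*2.14^i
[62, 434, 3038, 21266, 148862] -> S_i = 62*7^i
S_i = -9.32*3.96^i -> [-9.32, -36.91, -146.15, -578.76, -2291.91]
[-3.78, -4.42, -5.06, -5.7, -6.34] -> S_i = -3.78 + -0.64*i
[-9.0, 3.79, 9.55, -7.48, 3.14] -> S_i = Random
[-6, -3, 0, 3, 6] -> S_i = -6 + 3*i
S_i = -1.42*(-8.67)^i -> [-1.42, 12.31, -106.74, 925.43, -8023.52]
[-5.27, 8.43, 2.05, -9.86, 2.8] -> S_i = Random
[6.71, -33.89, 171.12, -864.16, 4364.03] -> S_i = 6.71*(-5.05)^i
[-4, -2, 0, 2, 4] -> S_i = -4 + 2*i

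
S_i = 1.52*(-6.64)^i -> [1.52, -10.09, 67.02, -444.99, 2954.72]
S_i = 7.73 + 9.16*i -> [7.73, 16.89, 26.05, 35.21, 44.37]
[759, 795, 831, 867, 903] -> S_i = 759 + 36*i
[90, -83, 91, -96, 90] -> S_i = Random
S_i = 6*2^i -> [6, 12, 24, 48, 96]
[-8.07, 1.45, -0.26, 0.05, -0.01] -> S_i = -8.07*(-0.18)^i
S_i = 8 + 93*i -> [8, 101, 194, 287, 380]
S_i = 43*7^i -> [43, 301, 2107, 14749, 103243]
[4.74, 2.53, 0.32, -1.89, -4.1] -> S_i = 4.74 + -2.21*i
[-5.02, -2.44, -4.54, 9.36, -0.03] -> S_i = Random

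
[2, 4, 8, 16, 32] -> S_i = 2*2^i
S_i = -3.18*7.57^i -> [-3.18, -24.07, -182.23, -1379.48, -10442.65]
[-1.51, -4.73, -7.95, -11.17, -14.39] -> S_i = -1.51 + -3.22*i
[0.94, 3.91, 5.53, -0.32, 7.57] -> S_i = Random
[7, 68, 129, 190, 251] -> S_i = 7 + 61*i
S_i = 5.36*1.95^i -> [5.36, 10.45, 20.38, 39.74, 77.5]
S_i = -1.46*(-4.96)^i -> [-1.46, 7.24, -35.92, 178.15, -883.65]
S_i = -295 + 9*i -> [-295, -286, -277, -268, -259]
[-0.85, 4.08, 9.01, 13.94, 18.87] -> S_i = -0.85 + 4.93*i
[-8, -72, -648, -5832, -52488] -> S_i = -8*9^i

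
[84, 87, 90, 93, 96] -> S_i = 84 + 3*i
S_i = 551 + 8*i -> [551, 559, 567, 575, 583]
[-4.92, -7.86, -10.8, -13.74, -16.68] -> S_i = -4.92 + -2.94*i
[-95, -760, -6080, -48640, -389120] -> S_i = -95*8^i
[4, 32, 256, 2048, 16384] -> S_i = 4*8^i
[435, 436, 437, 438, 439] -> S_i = 435 + 1*i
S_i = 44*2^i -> [44, 88, 176, 352, 704]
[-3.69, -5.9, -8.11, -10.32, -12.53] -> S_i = -3.69 + -2.21*i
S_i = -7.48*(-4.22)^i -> [-7.48, 31.57, -133.21, 562.13, -2372.2]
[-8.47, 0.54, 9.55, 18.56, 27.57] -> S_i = -8.47 + 9.01*i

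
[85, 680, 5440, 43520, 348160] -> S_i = 85*8^i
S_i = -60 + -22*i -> [-60, -82, -104, -126, -148]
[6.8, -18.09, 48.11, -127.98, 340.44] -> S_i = 6.80*(-2.66)^i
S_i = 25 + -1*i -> [25, 24, 23, 22, 21]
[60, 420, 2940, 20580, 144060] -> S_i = 60*7^i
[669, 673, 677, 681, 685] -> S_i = 669 + 4*i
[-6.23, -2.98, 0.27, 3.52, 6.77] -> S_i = -6.23 + 3.25*i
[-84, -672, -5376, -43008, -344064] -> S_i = -84*8^i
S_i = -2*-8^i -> [-2, 16, -128, 1024, -8192]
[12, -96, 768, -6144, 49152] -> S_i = 12*-8^i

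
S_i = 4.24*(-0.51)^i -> [4.24, -2.16, 1.1, -0.56, 0.29]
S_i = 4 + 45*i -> [4, 49, 94, 139, 184]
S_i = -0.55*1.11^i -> [-0.55, -0.61, -0.68, -0.75, -0.83]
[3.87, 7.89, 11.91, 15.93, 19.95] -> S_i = 3.87 + 4.02*i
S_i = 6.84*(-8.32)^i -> [6.84, -56.91, 473.48, -3939.36, 32775.51]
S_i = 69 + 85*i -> [69, 154, 239, 324, 409]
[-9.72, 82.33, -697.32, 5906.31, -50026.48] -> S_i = -9.72*(-8.47)^i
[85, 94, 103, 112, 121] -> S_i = 85 + 9*i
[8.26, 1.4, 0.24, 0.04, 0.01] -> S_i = 8.26*0.17^i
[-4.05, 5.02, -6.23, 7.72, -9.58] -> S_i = -4.05*(-1.24)^i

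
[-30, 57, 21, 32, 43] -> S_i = Random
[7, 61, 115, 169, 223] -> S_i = 7 + 54*i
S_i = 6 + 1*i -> [6, 7, 8, 9, 10]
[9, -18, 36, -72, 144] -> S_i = 9*-2^i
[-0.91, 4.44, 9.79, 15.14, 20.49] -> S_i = -0.91 + 5.35*i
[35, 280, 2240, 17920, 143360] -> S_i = 35*8^i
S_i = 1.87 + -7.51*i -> [1.87, -5.64, -13.15, -20.66, -28.17]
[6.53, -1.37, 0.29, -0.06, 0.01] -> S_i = 6.53*(-0.21)^i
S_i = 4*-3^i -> [4, -12, 36, -108, 324]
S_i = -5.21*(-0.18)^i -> [-5.21, 0.94, -0.17, 0.03, -0.01]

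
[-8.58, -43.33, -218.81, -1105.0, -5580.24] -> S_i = -8.58*5.05^i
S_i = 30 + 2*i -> [30, 32, 34, 36, 38]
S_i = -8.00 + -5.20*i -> [-8.0, -13.2, -18.4, -23.6, -28.8]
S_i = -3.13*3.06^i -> [-3.13, -9.58, -29.31, -89.68, -274.43]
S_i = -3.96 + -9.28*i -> [-3.96, -13.24, -22.52, -31.8, -41.08]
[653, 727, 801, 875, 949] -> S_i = 653 + 74*i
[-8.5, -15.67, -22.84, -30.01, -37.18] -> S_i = -8.50 + -7.17*i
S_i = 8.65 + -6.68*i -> [8.65, 1.97, -4.71, -11.39, -18.07]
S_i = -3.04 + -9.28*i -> [-3.04, -12.32, -21.6, -30.88, -40.16]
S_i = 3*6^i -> [3, 18, 108, 648, 3888]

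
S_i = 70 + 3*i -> [70, 73, 76, 79, 82]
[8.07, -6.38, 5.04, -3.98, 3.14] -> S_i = 8.07*(-0.79)^i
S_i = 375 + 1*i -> [375, 376, 377, 378, 379]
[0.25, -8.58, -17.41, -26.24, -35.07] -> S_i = 0.25 + -8.83*i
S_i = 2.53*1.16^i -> [2.53, 2.93, 3.4, 3.95, 4.58]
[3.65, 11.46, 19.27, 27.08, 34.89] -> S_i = 3.65 + 7.81*i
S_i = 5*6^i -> [5, 30, 180, 1080, 6480]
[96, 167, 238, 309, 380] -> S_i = 96 + 71*i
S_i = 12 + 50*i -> [12, 62, 112, 162, 212]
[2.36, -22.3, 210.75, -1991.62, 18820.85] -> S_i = 2.36*(-9.45)^i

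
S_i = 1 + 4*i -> [1, 5, 9, 13, 17]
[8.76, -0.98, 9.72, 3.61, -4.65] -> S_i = Random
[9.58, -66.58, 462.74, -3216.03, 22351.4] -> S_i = 9.58*(-6.95)^i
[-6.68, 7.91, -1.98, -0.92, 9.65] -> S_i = Random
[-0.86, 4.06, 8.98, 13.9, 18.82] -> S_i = -0.86 + 4.92*i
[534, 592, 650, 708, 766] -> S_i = 534 + 58*i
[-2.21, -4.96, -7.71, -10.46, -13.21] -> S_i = -2.21 + -2.75*i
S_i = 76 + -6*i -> [76, 70, 64, 58, 52]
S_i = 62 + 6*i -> [62, 68, 74, 80, 86]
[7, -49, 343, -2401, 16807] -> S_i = 7*-7^i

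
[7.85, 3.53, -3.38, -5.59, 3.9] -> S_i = Random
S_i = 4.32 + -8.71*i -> [4.32, -4.39, -13.1, -21.81, -30.52]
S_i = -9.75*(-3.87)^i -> [-9.75, 37.73, -146.02, 565.12, -2187.0]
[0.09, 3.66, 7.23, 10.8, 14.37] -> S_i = 0.09 + 3.57*i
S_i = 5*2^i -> [5, 10, 20, 40, 80]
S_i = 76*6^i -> [76, 456, 2736, 16416, 98496]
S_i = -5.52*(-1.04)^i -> [-5.52, 5.74, -5.97, 6.21, -6.46]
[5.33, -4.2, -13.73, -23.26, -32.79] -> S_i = 5.33 + -9.53*i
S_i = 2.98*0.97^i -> [2.98, 2.89, 2.8, 2.72, 2.64]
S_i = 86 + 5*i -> [86, 91, 96, 101, 106]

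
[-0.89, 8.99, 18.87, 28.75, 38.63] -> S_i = -0.89 + 9.88*i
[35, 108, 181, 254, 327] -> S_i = 35 + 73*i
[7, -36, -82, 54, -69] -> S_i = Random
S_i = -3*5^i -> [-3, -15, -75, -375, -1875]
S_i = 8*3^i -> [8, 24, 72, 216, 648]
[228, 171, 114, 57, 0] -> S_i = 228 + -57*i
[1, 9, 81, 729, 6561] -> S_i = 1*9^i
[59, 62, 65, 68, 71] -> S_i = 59 + 3*i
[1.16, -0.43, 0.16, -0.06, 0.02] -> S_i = 1.16*(-0.37)^i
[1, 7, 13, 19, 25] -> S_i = 1 + 6*i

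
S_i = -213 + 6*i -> [-213, -207, -201, -195, -189]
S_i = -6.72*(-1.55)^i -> [-6.72, 10.42, -16.14, 25.02, -38.79]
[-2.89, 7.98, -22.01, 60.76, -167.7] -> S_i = -2.89*(-2.76)^i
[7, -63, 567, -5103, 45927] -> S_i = 7*-9^i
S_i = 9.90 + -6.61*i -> [9.9, 3.29, -3.32, -9.93, -16.54]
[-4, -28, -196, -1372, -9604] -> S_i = -4*7^i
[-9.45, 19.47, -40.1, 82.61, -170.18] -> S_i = -9.45*(-2.06)^i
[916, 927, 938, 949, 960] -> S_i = 916 + 11*i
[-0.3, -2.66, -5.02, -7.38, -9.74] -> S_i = -0.30 + -2.36*i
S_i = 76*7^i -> [76, 532, 3724, 26068, 182476]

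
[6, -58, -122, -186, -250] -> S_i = 6 + -64*i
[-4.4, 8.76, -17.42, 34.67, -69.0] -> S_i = -4.40*(-1.99)^i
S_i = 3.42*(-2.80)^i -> [3.42, -9.58, 26.81, -75.08, 210.21]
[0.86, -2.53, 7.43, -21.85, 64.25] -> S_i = 0.86*(-2.94)^i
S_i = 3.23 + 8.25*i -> [3.23, 11.48, 19.73, 27.98, 36.23]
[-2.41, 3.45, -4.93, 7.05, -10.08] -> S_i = -2.41*(-1.43)^i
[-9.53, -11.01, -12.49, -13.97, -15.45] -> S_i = -9.53 + -1.48*i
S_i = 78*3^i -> [78, 234, 702, 2106, 6318]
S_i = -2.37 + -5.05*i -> [-2.37, -7.42, -12.47, -17.52, -22.57]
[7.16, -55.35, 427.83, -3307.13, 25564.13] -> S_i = 7.16*(-7.73)^i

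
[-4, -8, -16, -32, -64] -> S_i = -4*2^i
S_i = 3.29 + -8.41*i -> [3.29, -5.12, -13.53, -21.94, -30.35]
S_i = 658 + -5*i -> [658, 653, 648, 643, 638]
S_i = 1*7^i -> [1, 7, 49, 343, 2401]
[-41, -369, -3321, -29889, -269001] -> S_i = -41*9^i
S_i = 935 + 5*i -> [935, 940, 945, 950, 955]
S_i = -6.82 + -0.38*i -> [-6.82, -7.2, -7.58, -7.96, -8.34]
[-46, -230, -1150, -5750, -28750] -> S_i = -46*5^i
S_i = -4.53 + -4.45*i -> [-4.53, -8.98, -13.43, -17.88, -22.33]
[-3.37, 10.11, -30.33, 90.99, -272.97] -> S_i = -3.37*(-3.00)^i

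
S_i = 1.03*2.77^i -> [1.03, 2.85, 7.9, 21.89, 60.64]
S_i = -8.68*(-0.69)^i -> [-8.68, 5.99, -4.13, 2.85, -1.97]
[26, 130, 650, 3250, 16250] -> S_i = 26*5^i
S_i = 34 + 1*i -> [34, 35, 36, 37, 38]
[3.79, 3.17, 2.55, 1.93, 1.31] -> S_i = 3.79 + -0.62*i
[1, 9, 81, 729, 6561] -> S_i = 1*9^i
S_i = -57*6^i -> [-57, -342, -2052, -12312, -73872]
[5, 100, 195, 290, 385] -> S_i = 5 + 95*i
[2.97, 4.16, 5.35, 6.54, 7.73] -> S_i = 2.97 + 1.19*i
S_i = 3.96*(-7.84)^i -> [3.96, -31.05, 243.4, -1908.29, 14960.96]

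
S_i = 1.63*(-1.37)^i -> [1.63, -2.23, 3.06, -4.19, 5.74]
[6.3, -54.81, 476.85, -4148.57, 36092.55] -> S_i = 6.30*(-8.70)^i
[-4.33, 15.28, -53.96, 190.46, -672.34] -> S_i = -4.33*(-3.53)^i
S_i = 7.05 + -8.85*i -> [7.05, -1.8, -10.65, -19.5, -28.35]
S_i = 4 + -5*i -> [4, -1, -6, -11, -16]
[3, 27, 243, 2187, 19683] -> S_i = 3*9^i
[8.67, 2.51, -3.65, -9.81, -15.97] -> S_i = 8.67 + -6.16*i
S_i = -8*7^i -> [-8, -56, -392, -2744, -19208]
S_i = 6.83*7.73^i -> [6.83, 52.8, 408.11, 3154.71, 24385.89]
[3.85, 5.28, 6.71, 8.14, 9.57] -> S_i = 3.85 + 1.43*i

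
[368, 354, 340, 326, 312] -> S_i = 368 + -14*i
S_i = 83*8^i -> [83, 664, 5312, 42496, 339968]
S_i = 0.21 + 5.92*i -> [0.21, 6.13, 12.05, 17.97, 23.89]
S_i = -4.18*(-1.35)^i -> [-4.18, 5.64, -7.62, 10.28, -13.88]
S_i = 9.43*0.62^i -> [9.43, 5.85, 3.62, 2.25, 1.39]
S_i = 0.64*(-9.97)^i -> [0.64, -6.38, 63.62, -634.26, 6323.54]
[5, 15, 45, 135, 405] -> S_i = 5*3^i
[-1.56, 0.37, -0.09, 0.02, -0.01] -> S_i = -1.56*(-0.24)^i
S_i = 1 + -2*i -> [1, -1, -3, -5, -7]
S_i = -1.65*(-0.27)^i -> [-1.65, 0.45, -0.12, 0.03, -0.01]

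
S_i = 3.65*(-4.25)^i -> [3.65, -15.51, 65.93, -280.19, 1190.83]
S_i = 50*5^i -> [50, 250, 1250, 6250, 31250]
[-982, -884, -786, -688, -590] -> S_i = -982 + 98*i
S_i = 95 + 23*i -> [95, 118, 141, 164, 187]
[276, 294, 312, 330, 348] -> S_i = 276 + 18*i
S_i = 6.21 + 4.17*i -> [6.21, 10.38, 14.55, 18.72, 22.89]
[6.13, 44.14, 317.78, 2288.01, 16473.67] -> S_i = 6.13*7.20^i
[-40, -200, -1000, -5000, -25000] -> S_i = -40*5^i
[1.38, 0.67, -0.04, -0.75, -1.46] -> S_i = 1.38 + -0.71*i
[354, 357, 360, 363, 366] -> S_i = 354 + 3*i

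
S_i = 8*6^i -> [8, 48, 288, 1728, 10368]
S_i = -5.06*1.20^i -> [-5.06, -6.07, -7.29, -8.74, -10.49]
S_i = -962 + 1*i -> [-962, -961, -960, -959, -958]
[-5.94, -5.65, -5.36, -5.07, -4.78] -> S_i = -5.94 + 0.29*i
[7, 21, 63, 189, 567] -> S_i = 7*3^i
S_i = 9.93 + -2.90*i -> [9.93, 7.03, 4.13, 1.23, -1.67]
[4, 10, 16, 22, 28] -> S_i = 4 + 6*i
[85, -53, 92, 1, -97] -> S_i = Random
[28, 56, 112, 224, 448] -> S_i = 28*2^i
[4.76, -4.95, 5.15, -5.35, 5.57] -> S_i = 4.76*(-1.04)^i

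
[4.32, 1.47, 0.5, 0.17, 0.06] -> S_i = 4.32*0.34^i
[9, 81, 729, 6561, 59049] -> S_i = 9*9^i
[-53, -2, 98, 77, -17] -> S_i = Random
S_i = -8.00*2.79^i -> [-8.0, -22.32, -62.27, -173.74, -484.74]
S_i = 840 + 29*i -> [840, 869, 898, 927, 956]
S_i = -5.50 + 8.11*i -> [-5.5, 2.61, 10.72, 18.83, 26.94]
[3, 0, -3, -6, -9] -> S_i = 3 + -3*i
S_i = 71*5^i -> [71, 355, 1775, 8875, 44375]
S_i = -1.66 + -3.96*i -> [-1.66, -5.62, -9.58, -13.54, -17.5]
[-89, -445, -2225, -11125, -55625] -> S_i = -89*5^i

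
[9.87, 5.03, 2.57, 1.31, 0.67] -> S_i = 9.87*0.51^i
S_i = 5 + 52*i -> [5, 57, 109, 161, 213]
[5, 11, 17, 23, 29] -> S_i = 5 + 6*i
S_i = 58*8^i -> [58, 464, 3712, 29696, 237568]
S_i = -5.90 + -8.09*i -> [-5.9, -13.99, -22.08, -30.17, -38.26]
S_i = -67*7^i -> [-67, -469, -3283, -22981, -160867]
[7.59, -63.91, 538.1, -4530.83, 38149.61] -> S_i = 7.59*(-8.42)^i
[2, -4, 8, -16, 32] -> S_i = 2*-2^i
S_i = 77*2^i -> [77, 154, 308, 616, 1232]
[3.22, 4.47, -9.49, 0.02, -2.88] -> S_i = Random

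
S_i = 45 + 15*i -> [45, 60, 75, 90, 105]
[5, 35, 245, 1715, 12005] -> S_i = 5*7^i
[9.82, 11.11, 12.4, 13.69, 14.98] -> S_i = 9.82 + 1.29*i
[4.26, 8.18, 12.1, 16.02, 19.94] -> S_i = 4.26 + 3.92*i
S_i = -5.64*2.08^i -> [-5.64, -11.73, -24.4, -50.75, -105.57]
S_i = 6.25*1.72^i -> [6.25, 10.75, 18.49, 31.8, 54.7]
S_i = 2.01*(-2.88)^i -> [2.01, -5.79, 16.67, -48.01, 138.28]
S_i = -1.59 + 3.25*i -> [-1.59, 1.66, 4.91, 8.16, 11.41]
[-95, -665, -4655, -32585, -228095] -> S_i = -95*7^i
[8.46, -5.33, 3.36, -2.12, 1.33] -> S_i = 8.46*(-0.63)^i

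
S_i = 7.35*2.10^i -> [7.35, 15.44, 32.41, 68.07, 142.94]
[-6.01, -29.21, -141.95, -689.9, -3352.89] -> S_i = -6.01*4.86^i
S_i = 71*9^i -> [71, 639, 5751, 51759, 465831]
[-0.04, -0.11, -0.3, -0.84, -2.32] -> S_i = -0.04*2.76^i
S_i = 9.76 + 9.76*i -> [9.76, 19.52, 29.28, 39.04, 48.8]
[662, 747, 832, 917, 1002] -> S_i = 662 + 85*i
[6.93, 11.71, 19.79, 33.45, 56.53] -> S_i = 6.93*1.69^i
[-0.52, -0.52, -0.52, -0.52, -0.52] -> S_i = -0.52*1.00^i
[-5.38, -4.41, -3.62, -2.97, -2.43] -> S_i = -5.38*0.82^i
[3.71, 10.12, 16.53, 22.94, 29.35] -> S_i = 3.71 + 6.41*i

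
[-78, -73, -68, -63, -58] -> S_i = -78 + 5*i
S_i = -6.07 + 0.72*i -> [-6.07, -5.35, -4.63, -3.91, -3.19]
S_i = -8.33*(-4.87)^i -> [-8.33, 40.57, -197.56, 962.13, -4685.55]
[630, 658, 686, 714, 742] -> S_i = 630 + 28*i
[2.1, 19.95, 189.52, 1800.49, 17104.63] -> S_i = 2.10*9.50^i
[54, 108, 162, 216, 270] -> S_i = 54 + 54*i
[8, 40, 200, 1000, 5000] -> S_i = 8*5^i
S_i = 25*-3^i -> [25, -75, 225, -675, 2025]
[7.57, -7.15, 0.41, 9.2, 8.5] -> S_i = Random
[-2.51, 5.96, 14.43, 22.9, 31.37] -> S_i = -2.51 + 8.47*i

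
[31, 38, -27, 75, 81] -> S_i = Random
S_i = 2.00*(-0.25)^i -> [2.0, -0.5, 0.12, -0.03, 0.01]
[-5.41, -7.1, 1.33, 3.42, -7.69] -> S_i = Random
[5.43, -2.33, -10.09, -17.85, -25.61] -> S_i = 5.43 + -7.76*i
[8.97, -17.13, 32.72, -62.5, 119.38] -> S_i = 8.97*(-1.91)^i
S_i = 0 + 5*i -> [0, 5, 10, 15, 20]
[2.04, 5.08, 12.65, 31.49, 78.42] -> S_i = 2.04*2.49^i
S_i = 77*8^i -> [77, 616, 4928, 39424, 315392]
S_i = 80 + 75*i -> [80, 155, 230, 305, 380]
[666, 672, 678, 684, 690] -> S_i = 666 + 6*i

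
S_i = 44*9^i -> [44, 396, 3564, 32076, 288684]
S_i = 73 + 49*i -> [73, 122, 171, 220, 269]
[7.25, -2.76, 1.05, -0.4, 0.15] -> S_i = 7.25*(-0.38)^i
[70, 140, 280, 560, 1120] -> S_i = 70*2^i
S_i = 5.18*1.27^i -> [5.18, 6.58, 8.35, 10.61, 13.48]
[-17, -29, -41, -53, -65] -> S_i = -17 + -12*i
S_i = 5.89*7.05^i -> [5.89, 41.52, 292.75, 2063.87, 14550.29]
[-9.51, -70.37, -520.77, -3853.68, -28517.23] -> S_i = -9.51*7.40^i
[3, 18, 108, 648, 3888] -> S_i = 3*6^i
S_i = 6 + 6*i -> [6, 12, 18, 24, 30]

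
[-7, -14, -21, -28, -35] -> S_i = -7 + -7*i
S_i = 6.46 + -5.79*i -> [6.46, 0.67, -5.12, -10.91, -16.7]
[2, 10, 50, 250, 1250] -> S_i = 2*5^i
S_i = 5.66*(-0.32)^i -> [5.66, -1.81, 0.58, -0.19, 0.06]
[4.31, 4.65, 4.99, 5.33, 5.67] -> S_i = 4.31 + 0.34*i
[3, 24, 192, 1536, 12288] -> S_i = 3*8^i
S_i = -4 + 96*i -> [-4, 92, 188, 284, 380]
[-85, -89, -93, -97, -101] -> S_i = -85 + -4*i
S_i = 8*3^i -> [8, 24, 72, 216, 648]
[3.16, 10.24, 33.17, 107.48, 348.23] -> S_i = 3.16*3.24^i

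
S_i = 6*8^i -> [6, 48, 384, 3072, 24576]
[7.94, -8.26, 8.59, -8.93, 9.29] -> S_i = 7.94*(-1.04)^i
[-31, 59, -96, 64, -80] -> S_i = Random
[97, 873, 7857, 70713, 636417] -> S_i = 97*9^i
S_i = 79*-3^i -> [79, -237, 711, -2133, 6399]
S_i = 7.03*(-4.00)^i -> [7.03, -28.12, 112.48, -449.92, 1799.68]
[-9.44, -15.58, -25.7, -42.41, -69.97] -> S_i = -9.44*1.65^i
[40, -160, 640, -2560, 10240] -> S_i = 40*-4^i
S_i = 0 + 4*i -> [0, 4, 8, 12, 16]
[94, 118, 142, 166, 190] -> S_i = 94 + 24*i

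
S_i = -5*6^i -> [-5, -30, -180, -1080, -6480]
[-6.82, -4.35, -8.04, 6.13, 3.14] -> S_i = Random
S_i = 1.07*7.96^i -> [1.07, 8.52, 67.8, 539.66, 4295.72]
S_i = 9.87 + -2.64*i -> [9.87, 7.23, 4.59, 1.95, -0.69]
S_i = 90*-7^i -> [90, -630, 4410, -30870, 216090]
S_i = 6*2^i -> [6, 12, 24, 48, 96]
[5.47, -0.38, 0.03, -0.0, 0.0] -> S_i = 5.47*(-0.07)^i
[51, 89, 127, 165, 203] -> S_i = 51 + 38*i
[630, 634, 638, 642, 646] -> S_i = 630 + 4*i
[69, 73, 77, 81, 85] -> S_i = 69 + 4*i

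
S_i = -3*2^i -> [-3, -6, -12, -24, -48]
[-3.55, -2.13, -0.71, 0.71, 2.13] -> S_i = -3.55 + 1.42*i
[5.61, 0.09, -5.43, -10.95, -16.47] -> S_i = 5.61 + -5.52*i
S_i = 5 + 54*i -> [5, 59, 113, 167, 221]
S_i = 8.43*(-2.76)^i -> [8.43, -23.27, 64.22, -177.24, 489.17]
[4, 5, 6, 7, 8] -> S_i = 4 + 1*i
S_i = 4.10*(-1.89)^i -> [4.1, -7.75, 14.65, -27.68, 52.32]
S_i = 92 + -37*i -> [92, 55, 18, -19, -56]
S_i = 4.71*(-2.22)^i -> [4.71, -10.46, 23.21, -51.53, 114.4]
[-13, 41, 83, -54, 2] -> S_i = Random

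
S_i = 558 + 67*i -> [558, 625, 692, 759, 826]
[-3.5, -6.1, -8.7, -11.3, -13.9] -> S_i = -3.50 + -2.60*i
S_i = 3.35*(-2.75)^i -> [3.35, -9.21, 25.33, -69.67, 191.59]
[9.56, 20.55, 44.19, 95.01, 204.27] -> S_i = 9.56*2.15^i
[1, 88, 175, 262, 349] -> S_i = 1 + 87*i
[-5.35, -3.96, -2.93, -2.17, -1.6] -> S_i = -5.35*0.74^i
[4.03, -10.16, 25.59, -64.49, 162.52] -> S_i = 4.03*(-2.52)^i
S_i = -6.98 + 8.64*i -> [-6.98, 1.66, 10.3, 18.94, 27.58]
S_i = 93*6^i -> [93, 558, 3348, 20088, 120528]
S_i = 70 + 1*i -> [70, 71, 72, 73, 74]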